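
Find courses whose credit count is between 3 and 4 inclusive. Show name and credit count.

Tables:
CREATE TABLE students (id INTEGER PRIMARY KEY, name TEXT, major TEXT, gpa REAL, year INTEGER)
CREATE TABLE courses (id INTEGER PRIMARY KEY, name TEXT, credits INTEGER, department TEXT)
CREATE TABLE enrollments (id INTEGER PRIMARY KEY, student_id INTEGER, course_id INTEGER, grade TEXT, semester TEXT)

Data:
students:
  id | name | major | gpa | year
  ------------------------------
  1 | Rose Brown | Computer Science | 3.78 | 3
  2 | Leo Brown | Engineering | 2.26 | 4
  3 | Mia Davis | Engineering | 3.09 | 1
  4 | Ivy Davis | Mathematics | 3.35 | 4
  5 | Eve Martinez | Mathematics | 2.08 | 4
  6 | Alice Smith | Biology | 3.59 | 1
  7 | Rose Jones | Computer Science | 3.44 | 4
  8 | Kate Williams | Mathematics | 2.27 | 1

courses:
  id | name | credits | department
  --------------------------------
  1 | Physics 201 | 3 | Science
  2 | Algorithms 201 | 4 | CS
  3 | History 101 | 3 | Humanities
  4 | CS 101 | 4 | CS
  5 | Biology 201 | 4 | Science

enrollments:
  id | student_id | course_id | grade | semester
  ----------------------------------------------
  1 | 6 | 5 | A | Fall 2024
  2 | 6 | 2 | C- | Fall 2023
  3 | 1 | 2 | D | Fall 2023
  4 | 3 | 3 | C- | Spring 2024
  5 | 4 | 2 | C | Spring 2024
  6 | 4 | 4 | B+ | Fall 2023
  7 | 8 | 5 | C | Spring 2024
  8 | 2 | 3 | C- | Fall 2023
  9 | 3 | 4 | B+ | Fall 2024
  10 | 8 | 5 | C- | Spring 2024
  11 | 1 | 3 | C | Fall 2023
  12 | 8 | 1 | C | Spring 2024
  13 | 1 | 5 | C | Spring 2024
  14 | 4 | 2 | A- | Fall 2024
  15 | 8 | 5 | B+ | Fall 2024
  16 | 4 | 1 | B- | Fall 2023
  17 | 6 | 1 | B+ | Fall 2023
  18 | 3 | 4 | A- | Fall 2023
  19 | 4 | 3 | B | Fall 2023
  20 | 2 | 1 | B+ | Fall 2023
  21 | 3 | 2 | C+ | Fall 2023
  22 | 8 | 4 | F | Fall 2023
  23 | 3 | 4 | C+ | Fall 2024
SELECT name, credits FROM courses WHERE credits BETWEEN 3 AND 4

Execution result:
name | credits
Physics 201 | 3
Algorithms 201 | 4
History 101 | 3
CS 101 | 4
Biology 201 | 4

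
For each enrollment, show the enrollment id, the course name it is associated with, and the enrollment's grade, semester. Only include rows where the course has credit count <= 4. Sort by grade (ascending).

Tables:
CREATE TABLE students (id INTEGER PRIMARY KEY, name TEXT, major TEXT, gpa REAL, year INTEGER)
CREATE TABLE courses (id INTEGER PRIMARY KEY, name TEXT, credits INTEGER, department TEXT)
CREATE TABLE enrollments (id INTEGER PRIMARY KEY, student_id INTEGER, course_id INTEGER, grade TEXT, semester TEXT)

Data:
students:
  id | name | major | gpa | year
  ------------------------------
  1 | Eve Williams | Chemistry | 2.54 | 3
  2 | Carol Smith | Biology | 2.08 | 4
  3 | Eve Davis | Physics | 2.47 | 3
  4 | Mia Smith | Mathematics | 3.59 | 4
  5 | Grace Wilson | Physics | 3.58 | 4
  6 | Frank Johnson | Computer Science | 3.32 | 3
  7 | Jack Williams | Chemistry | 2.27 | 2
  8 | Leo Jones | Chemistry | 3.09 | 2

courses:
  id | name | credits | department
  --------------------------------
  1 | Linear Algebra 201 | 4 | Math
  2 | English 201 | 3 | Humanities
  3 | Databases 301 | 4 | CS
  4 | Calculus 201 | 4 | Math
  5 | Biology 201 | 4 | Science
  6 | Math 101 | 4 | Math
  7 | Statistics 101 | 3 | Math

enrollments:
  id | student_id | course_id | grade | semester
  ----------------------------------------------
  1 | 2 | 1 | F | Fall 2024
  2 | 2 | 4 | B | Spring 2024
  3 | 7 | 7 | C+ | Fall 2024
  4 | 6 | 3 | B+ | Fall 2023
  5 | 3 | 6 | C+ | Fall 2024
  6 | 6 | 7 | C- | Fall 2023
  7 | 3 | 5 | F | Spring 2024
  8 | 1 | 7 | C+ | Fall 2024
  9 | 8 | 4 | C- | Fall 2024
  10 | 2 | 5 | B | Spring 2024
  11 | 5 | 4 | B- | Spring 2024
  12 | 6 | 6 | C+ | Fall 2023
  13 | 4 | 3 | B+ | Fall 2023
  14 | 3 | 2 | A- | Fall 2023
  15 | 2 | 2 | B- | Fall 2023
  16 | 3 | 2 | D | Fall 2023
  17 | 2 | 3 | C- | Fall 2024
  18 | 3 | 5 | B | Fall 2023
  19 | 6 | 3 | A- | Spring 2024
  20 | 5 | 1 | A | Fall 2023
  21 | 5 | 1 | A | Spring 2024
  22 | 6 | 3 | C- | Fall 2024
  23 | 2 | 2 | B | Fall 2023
SELECT c.id, p.name AS course, c.grade, c.semester FROM enrollments c JOIN courses p ON c.course_id = p.id WHERE p.credits <= 4 ORDER BY c.grade ASC

Execution result:
id | course | grade | semester
20 | Linear Algebra 201 | A | Fall 2023
21 | Linear Algebra 201 | A | Spring 2024
14 | English 201 | A- | Fall 2023
19 | Databases 301 | A- | Spring 2024
2 | Calculus 201 | B | Spring 2024
10 | Biology 201 | B | Spring 2024
18 | Biology 201 | B | Fall 2023
23 | English 201 | B | Fall 2023
4 | Databases 301 | B+ | Fall 2023
13 | Databases 301 | B+ | Fall 2023
11 | Calculus 201 | B- | Spring 2024
15 | English 201 | B- | Fall 2023
3 | Statistics 101 | C+ | Fall 2024
5 | Math 101 | C+ | Fall 2024
8 | Statistics 101 | C+ | Fall 2024
12 | Math 101 | C+ | Fall 2023
6 | Statistics 101 | C- | Fall 2023
9 | Calculus 201 | C- | Fall 2024
17 | Databases 301 | C- | Fall 2024
22 | Databases 301 | C- | Fall 2024
16 | English 201 | D | Fall 2023
1 | Linear Algebra 201 | F | Fall 2024
7 | Biology 201 | F | Spring 2024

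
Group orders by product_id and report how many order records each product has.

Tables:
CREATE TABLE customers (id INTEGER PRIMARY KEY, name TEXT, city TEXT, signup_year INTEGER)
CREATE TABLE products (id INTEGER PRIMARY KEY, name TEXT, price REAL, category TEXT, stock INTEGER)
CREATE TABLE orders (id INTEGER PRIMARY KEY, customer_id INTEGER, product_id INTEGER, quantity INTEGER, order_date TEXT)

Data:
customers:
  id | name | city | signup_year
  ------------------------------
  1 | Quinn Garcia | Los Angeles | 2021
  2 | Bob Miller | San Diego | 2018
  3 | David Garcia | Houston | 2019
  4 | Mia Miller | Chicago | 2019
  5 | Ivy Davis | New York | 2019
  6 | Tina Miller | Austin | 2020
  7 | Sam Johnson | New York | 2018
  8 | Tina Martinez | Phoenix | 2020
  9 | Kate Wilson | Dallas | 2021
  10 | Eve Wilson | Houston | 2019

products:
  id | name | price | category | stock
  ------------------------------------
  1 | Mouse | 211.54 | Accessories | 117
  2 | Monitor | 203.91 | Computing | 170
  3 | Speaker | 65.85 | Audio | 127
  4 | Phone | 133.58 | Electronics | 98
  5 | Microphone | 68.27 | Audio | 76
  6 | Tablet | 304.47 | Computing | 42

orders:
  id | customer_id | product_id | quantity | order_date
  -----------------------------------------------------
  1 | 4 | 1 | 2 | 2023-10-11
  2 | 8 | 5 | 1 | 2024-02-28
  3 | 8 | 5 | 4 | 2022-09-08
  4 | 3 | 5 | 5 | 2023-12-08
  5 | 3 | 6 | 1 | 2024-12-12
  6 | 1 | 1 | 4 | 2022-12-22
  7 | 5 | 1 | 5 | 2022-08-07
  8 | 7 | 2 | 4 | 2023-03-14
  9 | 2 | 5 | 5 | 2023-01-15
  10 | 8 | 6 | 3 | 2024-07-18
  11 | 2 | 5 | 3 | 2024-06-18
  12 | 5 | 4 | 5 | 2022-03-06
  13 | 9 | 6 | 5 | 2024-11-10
SELECT product_id, COUNT(*) AS order_count FROM orders GROUP BY product_id

Execution result:
product_id | order_count
1 | 3
2 | 1
4 | 1
5 | 5
6 | 3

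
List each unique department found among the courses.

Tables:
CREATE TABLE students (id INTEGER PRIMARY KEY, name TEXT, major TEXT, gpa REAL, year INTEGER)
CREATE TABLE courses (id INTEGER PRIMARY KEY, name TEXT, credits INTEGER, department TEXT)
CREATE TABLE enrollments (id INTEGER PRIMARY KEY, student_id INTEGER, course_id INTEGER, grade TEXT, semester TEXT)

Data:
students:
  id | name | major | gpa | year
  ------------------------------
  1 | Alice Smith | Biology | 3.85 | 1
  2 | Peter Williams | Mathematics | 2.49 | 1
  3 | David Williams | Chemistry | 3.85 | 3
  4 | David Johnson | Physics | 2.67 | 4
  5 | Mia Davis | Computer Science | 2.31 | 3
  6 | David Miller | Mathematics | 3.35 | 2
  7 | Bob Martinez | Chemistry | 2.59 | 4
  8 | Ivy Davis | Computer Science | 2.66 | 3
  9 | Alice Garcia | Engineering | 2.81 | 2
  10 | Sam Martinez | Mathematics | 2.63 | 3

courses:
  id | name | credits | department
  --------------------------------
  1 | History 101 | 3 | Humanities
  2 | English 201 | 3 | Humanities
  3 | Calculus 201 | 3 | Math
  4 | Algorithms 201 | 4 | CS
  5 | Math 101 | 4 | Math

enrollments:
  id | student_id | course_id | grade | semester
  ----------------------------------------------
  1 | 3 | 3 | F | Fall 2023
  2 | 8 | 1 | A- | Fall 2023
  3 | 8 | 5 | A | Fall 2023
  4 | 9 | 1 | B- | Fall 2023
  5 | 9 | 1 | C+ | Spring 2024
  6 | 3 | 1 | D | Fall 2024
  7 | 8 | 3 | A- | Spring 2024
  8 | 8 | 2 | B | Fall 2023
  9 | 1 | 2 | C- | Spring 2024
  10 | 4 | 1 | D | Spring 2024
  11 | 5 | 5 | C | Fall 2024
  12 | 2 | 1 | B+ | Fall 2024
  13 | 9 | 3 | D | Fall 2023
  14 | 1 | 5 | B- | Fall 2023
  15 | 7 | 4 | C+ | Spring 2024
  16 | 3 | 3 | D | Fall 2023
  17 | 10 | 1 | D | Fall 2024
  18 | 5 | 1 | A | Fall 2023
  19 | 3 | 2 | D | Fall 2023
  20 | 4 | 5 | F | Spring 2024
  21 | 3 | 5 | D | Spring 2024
SELECT DISTINCT department FROM courses

Execution result:
department
Humanities
Math
CS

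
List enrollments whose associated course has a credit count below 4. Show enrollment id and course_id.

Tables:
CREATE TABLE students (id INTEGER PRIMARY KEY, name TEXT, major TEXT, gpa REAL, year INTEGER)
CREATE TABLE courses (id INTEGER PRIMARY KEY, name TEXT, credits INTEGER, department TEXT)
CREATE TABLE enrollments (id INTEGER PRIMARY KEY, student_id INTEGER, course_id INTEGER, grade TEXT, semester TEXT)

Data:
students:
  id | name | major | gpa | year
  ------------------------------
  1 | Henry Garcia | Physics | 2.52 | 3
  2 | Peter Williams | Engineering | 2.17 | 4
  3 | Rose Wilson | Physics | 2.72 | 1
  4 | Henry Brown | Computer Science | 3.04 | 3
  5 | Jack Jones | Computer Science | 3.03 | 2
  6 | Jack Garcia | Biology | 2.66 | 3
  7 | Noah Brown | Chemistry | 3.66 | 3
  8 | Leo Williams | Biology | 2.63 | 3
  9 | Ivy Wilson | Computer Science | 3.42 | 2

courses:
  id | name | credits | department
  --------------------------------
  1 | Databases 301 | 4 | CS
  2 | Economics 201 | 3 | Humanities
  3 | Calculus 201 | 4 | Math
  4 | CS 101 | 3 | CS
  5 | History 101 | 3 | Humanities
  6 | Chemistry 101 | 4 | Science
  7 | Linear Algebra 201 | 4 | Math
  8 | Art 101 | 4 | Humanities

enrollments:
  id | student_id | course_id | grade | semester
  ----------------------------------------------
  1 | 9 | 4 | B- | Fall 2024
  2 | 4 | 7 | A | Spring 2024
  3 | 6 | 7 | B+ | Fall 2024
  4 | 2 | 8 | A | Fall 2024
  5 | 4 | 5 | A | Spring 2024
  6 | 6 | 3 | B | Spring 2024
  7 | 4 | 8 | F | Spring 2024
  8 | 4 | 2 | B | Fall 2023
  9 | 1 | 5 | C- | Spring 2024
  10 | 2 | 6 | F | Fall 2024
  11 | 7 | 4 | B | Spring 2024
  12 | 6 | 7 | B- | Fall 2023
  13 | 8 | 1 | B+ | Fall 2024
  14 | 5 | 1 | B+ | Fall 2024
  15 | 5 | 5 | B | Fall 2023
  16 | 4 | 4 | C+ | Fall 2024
SELECT id, course_id FROM enrollments WHERE course_id IN (SELECT id FROM courses WHERE credits < 4)

Execution result:
id | course_id
1 | 4
5 | 5
8 | 2
9 | 5
11 | 4
15 | 5
16 | 4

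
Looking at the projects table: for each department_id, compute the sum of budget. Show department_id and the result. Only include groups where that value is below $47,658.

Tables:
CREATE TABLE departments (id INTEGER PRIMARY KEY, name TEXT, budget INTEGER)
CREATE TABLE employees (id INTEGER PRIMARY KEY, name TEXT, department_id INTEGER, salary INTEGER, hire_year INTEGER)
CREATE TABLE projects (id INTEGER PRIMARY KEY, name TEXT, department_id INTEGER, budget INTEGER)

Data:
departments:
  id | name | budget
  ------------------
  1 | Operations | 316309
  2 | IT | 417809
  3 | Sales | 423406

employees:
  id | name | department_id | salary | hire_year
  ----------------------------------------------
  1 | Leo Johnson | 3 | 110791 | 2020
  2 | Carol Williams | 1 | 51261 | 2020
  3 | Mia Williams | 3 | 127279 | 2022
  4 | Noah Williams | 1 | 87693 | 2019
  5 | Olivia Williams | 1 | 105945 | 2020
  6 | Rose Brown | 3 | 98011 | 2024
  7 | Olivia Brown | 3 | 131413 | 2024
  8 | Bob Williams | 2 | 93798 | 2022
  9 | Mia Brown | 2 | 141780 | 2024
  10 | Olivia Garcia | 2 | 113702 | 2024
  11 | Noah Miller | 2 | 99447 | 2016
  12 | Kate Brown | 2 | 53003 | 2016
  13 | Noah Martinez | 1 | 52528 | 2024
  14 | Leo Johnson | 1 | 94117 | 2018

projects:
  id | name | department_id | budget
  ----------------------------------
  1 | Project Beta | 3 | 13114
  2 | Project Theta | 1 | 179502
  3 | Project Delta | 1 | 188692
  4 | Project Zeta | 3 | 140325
SELECT department_id, SUM(budget) AS sum_budget FROM projects GROUP BY department_id HAVING SUM(budget) < 47658

Execution result:
(no rows)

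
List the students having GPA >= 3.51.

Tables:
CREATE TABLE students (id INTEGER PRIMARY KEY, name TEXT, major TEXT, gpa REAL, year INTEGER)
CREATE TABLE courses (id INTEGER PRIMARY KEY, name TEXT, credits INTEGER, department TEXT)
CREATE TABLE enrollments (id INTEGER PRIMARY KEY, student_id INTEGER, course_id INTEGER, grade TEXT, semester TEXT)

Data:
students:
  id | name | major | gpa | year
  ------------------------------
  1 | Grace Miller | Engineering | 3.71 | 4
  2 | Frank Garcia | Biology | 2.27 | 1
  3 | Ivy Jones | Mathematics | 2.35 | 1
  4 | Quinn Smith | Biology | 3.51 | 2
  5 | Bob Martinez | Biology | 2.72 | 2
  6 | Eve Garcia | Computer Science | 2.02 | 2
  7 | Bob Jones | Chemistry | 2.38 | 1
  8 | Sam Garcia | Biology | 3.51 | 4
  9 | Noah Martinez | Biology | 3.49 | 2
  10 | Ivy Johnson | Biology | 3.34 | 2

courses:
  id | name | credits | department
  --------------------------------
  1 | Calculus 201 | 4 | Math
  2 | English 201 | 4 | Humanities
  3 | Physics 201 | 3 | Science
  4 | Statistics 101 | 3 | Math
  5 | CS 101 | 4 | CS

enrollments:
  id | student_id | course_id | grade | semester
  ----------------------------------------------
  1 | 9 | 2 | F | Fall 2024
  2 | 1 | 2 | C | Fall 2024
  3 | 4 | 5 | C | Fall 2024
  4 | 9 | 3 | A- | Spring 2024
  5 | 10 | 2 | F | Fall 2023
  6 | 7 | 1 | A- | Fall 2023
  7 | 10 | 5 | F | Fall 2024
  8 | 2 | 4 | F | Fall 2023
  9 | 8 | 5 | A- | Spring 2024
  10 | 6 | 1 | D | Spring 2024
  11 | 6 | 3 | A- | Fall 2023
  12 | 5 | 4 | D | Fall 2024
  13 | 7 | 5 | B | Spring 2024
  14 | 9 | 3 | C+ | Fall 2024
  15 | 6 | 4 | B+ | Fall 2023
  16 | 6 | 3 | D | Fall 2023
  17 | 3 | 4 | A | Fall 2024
SELECT name, gpa FROM students WHERE gpa >= 3.51

Execution result:
name | gpa
Grace Miller | 3.71
Quinn Smith | 3.51
Sam Garcia | 3.51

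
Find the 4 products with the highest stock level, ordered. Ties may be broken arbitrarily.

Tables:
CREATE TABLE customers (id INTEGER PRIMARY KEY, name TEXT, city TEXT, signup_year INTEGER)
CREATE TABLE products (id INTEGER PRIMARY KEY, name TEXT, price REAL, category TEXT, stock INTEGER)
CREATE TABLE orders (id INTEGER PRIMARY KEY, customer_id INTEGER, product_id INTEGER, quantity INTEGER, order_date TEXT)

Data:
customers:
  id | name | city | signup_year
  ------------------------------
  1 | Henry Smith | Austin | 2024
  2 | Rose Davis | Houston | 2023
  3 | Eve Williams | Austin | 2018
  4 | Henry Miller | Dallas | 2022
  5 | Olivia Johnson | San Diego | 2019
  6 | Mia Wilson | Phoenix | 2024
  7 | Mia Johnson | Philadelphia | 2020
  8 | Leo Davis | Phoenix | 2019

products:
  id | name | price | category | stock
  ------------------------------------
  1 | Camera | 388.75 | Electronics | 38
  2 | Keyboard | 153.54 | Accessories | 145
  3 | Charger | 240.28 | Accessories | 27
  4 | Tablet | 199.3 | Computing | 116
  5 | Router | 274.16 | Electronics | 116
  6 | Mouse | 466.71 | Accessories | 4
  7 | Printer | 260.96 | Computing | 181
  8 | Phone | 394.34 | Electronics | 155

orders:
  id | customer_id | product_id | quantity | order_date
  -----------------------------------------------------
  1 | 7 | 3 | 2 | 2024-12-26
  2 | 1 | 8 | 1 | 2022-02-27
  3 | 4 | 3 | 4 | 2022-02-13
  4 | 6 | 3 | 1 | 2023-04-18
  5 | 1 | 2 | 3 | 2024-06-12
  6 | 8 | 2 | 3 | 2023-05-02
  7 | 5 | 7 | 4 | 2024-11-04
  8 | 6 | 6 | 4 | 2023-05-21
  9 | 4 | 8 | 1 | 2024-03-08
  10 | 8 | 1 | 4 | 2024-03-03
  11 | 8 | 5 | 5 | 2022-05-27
SELECT name, stock FROM products ORDER BY stock DESC LIMIT 4

Execution result:
name | stock
Printer | 181
Phone | 155
Keyboard | 145
Tablet | 116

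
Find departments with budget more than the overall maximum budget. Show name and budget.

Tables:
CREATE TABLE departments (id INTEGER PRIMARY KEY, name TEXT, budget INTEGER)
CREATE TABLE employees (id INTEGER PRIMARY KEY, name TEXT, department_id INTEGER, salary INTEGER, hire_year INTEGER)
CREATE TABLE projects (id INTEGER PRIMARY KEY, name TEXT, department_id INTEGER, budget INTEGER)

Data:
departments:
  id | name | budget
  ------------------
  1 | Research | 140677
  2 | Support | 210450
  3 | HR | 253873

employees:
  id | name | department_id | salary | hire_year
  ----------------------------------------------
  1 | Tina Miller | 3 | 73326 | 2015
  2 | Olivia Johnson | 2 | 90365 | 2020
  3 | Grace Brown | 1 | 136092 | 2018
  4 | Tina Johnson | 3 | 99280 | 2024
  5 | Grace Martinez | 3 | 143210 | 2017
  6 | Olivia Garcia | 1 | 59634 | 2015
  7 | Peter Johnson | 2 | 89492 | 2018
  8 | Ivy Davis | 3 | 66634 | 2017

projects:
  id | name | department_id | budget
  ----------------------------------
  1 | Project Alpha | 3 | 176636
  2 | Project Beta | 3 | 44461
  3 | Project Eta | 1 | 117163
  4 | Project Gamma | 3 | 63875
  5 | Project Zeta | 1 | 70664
SELECT name, budget FROM departments WHERE budget > (SELECT MAX(budget) FROM departments)

Execution result:
(no rows)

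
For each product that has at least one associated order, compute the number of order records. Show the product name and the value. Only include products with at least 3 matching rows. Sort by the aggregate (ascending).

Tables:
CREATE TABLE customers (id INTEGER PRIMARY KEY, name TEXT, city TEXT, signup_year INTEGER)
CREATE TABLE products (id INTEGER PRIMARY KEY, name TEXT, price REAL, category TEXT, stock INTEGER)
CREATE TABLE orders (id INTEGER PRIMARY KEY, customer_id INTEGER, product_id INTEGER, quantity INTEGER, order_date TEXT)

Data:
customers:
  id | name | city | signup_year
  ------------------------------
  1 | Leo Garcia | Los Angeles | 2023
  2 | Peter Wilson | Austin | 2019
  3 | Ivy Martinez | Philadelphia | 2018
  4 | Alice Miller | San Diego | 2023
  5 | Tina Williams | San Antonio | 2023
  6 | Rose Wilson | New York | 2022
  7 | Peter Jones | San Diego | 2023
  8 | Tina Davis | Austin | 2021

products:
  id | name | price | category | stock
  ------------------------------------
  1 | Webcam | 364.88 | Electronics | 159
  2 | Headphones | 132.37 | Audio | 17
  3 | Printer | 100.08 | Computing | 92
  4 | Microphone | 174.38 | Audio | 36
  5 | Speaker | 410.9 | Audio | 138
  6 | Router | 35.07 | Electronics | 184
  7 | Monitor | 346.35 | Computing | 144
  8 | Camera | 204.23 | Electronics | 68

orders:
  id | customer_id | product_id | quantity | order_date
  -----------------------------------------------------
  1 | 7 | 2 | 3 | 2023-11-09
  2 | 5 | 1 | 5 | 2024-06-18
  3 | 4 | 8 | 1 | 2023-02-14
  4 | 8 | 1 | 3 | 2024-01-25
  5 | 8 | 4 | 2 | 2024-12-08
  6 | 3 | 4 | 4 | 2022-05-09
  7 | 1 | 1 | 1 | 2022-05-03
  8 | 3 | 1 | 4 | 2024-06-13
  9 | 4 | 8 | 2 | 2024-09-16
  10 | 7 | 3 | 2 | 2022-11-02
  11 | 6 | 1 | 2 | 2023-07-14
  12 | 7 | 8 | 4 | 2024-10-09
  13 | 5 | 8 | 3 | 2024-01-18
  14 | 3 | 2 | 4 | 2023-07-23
SELECT p.name, COUNT(*) AS n FROM orders c JOIN products p ON c.product_id = p.id GROUP BY p.id, p.name HAVING COUNT(*) >= 3 ORDER BY n ASC

Execution result:
name | n
Camera | 4
Webcam | 5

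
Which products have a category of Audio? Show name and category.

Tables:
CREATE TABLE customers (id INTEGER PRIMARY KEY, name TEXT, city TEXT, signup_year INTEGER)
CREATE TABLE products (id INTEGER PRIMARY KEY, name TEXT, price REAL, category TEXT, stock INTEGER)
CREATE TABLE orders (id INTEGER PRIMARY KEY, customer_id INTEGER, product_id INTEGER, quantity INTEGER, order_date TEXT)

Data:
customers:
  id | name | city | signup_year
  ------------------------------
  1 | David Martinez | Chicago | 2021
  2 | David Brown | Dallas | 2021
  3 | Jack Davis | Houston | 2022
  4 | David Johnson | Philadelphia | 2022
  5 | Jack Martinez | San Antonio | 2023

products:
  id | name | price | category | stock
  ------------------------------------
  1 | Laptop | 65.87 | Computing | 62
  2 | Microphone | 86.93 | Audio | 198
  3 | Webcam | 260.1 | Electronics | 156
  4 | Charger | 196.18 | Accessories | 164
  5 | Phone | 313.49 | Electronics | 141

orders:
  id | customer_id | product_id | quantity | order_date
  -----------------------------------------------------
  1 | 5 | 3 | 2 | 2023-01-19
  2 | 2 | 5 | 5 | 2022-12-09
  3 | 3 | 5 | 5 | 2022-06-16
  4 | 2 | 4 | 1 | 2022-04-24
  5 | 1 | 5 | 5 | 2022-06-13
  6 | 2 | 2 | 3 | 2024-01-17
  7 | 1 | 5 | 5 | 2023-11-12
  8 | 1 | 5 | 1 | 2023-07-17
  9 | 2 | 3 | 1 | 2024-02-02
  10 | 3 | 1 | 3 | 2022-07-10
SELECT name, category FROM products WHERE category = 'Audio'

Execution result:
name | category
Microphone | Audio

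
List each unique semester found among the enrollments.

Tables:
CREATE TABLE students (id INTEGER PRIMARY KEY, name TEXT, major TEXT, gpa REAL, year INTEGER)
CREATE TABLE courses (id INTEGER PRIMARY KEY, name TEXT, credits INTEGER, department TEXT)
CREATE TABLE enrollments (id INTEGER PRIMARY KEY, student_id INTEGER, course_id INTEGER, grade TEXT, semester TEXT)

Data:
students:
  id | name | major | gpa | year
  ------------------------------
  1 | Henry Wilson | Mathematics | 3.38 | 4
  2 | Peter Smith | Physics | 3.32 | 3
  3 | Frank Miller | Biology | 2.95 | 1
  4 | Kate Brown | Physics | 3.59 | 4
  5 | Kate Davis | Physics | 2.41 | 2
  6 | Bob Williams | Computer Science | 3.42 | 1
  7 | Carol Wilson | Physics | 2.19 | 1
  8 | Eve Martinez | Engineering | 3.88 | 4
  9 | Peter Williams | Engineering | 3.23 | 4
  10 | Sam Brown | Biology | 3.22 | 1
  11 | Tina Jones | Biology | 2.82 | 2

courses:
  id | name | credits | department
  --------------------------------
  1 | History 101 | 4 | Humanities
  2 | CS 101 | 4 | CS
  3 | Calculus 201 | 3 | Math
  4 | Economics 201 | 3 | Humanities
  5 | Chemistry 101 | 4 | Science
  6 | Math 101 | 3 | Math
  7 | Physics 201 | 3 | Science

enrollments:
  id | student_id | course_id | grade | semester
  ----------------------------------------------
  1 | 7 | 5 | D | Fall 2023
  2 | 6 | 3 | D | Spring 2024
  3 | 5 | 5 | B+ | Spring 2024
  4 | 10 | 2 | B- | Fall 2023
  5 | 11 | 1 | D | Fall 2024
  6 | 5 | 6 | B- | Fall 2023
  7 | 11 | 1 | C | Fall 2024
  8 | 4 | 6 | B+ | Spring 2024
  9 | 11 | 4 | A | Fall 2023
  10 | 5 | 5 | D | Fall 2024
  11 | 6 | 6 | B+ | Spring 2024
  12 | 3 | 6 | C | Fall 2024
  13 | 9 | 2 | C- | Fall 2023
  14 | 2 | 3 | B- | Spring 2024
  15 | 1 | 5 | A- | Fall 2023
SELECT DISTINCT semester FROM enrollments

Execution result:
semester
Fall 2023
Spring 2024
Fall 2024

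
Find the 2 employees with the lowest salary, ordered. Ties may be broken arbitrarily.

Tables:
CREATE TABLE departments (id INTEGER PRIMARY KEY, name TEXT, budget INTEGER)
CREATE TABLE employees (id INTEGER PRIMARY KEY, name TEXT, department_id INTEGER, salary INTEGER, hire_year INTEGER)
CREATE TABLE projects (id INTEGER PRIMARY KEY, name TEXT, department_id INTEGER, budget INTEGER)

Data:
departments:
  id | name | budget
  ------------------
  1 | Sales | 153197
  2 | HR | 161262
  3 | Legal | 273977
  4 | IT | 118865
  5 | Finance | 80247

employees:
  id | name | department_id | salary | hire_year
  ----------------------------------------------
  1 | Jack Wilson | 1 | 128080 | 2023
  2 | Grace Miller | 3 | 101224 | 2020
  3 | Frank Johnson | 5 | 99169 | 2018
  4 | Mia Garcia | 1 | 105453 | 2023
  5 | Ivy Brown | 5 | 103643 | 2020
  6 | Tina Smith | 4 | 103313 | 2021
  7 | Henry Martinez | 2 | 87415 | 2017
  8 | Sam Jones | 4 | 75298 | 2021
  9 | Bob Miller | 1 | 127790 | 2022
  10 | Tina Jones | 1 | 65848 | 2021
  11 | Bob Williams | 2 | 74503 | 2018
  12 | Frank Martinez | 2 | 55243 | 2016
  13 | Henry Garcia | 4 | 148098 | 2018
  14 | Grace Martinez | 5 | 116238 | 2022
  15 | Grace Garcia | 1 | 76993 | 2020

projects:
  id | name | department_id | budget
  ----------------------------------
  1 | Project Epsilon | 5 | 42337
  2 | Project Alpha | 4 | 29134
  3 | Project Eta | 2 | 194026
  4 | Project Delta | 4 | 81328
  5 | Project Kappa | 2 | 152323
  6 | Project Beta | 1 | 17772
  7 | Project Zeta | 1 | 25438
SELECT name, salary FROM employees ORDER BY salary ASC LIMIT 2

Execution result:
name | salary
Frank Martinez | 55243
Tina Jones | 65848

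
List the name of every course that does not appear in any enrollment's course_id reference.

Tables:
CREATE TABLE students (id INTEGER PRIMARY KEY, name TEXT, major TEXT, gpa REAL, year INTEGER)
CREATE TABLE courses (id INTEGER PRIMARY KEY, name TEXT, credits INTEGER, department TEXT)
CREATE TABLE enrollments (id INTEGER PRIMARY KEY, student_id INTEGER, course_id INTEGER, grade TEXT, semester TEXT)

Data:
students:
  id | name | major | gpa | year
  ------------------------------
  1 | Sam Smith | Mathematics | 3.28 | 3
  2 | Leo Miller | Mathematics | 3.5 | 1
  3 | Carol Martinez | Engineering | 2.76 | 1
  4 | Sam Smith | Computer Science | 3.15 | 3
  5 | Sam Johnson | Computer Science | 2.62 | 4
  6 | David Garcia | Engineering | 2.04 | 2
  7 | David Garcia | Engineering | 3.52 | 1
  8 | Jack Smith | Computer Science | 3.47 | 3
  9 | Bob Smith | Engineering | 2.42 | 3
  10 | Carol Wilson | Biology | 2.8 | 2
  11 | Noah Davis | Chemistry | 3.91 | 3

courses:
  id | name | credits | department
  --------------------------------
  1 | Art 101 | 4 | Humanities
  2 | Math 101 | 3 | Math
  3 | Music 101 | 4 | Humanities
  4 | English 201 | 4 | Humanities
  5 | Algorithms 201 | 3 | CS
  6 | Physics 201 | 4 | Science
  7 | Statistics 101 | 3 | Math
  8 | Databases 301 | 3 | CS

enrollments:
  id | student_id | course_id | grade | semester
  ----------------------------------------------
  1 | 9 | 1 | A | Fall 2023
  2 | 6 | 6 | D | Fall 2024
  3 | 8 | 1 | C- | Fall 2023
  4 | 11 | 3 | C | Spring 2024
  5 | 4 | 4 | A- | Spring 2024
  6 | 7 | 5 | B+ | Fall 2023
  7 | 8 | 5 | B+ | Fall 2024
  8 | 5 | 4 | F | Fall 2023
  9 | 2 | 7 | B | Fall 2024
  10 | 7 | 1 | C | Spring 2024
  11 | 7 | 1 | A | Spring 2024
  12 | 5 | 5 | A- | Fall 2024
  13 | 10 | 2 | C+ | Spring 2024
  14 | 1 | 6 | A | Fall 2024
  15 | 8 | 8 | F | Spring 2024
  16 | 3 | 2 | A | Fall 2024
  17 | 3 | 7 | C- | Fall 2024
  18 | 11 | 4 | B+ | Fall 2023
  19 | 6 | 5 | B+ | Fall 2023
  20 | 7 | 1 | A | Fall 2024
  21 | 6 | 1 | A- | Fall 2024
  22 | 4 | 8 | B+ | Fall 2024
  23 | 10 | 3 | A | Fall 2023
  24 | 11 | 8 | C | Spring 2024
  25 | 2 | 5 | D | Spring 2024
SELECT p.name FROM courses p LEFT JOIN enrollments c ON c.course_id = p.id WHERE c.id IS NULL

Execution result:
(no rows)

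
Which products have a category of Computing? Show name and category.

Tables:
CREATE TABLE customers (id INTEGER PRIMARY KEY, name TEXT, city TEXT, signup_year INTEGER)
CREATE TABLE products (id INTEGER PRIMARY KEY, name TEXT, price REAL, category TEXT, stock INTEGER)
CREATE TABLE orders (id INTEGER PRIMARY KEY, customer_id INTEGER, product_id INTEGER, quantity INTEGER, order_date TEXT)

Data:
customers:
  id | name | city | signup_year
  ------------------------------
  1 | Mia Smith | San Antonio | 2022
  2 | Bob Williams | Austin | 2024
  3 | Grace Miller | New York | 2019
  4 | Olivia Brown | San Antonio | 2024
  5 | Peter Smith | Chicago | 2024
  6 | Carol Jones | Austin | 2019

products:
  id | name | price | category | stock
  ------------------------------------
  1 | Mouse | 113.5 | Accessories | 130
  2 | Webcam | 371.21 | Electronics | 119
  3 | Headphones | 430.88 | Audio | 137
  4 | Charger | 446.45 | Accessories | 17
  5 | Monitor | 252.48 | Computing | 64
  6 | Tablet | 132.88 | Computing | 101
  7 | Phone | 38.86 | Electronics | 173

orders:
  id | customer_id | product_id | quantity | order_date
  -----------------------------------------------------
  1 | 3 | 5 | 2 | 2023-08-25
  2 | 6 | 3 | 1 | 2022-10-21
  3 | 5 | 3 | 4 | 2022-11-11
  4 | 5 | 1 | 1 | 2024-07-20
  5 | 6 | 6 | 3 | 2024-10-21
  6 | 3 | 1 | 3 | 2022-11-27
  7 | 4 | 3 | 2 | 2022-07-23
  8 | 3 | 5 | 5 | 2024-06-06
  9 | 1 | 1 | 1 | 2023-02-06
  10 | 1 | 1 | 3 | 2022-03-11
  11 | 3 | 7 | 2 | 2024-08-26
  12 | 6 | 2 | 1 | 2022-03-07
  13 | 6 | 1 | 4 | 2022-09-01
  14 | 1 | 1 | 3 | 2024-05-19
SELECT name, category FROM products WHERE category = 'Computing'

Execution result:
name | category
Monitor | Computing
Tablet | Computing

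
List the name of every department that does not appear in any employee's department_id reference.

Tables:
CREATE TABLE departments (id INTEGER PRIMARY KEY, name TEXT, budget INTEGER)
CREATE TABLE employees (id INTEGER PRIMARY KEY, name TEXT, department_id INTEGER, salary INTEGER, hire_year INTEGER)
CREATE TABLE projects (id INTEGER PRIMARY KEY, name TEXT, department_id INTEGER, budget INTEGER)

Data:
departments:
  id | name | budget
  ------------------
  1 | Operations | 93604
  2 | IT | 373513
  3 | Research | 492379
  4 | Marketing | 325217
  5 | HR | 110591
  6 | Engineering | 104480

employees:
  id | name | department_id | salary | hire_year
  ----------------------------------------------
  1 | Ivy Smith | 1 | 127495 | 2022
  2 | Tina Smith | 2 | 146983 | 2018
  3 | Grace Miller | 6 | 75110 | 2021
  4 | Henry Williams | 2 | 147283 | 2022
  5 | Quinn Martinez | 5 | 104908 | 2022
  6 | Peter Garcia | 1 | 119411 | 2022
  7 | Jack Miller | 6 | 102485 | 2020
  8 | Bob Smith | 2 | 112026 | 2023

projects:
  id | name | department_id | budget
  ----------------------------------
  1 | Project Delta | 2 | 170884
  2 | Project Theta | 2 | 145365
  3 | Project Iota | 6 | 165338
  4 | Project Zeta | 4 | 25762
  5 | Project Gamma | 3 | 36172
SELECT p.name FROM departments p LEFT JOIN employees c ON c.department_id = p.id WHERE c.id IS NULL

Execution result:
name
Research
Marketing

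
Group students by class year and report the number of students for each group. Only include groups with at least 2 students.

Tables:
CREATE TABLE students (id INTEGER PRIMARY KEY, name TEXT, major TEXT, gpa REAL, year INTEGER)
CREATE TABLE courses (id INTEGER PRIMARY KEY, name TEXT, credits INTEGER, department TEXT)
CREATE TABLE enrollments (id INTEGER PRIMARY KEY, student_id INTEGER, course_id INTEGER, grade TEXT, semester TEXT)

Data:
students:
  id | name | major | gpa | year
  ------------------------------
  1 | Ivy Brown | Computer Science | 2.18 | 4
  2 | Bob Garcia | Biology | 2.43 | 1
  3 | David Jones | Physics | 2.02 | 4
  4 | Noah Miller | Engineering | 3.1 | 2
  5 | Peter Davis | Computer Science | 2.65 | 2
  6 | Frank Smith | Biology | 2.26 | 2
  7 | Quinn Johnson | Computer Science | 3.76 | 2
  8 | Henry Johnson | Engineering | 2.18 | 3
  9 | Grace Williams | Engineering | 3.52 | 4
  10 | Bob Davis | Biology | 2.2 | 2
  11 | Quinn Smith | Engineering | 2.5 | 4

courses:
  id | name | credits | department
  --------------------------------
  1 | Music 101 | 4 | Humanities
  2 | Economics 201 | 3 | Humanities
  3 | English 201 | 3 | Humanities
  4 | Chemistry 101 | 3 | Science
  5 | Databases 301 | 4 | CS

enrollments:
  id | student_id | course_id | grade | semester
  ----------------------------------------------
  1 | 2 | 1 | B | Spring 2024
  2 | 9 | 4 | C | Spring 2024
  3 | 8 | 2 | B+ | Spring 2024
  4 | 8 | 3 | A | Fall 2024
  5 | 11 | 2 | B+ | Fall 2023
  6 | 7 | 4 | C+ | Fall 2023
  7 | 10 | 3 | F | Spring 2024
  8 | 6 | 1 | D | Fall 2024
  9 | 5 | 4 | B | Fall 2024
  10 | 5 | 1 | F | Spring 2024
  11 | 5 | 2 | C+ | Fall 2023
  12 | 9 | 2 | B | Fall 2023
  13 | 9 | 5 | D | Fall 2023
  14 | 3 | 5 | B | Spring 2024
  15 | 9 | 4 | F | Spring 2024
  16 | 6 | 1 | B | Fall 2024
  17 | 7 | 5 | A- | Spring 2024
SELECT year, COUNT(*) AS n FROM students GROUP BY year HAVING COUNT(*) >= 2

Execution result:
year | n
2 | 5
4 | 4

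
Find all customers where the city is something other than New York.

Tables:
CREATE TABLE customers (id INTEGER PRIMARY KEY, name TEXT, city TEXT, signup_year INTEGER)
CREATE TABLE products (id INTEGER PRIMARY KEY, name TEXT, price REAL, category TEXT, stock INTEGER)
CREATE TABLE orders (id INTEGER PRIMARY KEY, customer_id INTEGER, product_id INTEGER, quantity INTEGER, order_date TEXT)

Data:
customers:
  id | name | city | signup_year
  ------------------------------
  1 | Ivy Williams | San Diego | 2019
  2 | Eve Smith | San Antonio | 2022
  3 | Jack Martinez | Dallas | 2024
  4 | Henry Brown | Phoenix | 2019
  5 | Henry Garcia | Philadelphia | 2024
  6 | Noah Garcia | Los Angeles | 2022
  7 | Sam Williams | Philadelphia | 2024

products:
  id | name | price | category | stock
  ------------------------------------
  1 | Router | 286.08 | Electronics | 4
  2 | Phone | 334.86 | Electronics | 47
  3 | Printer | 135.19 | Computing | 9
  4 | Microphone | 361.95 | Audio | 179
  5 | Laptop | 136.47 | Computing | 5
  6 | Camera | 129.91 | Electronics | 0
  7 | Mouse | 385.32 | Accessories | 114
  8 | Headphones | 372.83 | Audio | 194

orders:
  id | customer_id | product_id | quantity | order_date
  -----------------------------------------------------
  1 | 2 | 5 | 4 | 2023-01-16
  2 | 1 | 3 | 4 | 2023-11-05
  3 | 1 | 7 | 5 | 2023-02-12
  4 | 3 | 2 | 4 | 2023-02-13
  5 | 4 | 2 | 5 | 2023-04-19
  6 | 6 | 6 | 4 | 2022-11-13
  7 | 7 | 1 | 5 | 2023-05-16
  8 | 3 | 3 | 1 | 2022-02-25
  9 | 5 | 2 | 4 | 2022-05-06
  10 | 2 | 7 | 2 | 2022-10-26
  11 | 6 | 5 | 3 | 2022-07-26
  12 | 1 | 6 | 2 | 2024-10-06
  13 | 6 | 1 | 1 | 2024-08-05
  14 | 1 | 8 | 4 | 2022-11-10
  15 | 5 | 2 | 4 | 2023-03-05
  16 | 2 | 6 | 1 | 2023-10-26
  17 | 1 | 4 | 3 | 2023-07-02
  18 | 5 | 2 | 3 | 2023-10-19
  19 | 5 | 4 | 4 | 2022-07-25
SELECT name, city FROM customers WHERE city <> 'New York'

Execution result:
name | city
Ivy Williams | San Diego
Eve Smith | San Antonio
Jack Martinez | Dallas
Henry Brown | Phoenix
Henry Garcia | Philadelphia
Noah Garcia | Los Angeles
Sam Williams | Philadelphia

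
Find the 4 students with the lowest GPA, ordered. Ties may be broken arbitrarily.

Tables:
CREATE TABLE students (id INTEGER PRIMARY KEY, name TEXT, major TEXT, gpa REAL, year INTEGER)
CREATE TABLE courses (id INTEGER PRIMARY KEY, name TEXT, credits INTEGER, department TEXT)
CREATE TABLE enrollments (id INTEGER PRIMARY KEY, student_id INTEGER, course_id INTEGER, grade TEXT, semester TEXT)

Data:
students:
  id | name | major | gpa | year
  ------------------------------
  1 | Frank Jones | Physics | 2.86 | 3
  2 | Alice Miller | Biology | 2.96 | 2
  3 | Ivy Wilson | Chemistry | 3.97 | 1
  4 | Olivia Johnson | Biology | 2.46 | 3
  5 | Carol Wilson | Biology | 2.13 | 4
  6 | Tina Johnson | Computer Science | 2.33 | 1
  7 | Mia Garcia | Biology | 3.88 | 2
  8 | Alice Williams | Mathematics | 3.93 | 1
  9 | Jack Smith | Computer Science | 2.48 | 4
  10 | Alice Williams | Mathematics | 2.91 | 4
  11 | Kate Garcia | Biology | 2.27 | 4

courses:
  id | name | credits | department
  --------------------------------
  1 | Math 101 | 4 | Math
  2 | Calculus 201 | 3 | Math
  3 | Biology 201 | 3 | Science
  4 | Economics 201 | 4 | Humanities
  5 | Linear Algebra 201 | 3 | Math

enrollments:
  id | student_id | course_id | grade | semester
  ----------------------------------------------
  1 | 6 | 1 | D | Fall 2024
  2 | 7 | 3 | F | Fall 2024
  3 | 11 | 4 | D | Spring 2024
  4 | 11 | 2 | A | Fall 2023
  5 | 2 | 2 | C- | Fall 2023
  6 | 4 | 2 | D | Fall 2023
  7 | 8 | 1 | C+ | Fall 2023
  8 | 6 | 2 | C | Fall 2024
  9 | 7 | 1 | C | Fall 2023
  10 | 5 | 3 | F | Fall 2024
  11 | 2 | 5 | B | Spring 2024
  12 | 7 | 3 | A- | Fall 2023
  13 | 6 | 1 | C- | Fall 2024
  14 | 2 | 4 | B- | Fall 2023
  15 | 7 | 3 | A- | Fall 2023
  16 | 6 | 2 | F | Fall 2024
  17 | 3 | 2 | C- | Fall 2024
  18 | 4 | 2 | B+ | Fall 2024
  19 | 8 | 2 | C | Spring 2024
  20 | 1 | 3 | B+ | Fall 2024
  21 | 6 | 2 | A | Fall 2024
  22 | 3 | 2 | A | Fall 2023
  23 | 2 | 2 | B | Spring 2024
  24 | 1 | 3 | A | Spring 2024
SELECT name, gpa FROM students ORDER BY gpa ASC LIMIT 4

Execution result:
name | gpa
Carol Wilson | 2.13
Kate Garcia | 2.27
Tina Johnson | 2.33
Olivia Johnson | 2.46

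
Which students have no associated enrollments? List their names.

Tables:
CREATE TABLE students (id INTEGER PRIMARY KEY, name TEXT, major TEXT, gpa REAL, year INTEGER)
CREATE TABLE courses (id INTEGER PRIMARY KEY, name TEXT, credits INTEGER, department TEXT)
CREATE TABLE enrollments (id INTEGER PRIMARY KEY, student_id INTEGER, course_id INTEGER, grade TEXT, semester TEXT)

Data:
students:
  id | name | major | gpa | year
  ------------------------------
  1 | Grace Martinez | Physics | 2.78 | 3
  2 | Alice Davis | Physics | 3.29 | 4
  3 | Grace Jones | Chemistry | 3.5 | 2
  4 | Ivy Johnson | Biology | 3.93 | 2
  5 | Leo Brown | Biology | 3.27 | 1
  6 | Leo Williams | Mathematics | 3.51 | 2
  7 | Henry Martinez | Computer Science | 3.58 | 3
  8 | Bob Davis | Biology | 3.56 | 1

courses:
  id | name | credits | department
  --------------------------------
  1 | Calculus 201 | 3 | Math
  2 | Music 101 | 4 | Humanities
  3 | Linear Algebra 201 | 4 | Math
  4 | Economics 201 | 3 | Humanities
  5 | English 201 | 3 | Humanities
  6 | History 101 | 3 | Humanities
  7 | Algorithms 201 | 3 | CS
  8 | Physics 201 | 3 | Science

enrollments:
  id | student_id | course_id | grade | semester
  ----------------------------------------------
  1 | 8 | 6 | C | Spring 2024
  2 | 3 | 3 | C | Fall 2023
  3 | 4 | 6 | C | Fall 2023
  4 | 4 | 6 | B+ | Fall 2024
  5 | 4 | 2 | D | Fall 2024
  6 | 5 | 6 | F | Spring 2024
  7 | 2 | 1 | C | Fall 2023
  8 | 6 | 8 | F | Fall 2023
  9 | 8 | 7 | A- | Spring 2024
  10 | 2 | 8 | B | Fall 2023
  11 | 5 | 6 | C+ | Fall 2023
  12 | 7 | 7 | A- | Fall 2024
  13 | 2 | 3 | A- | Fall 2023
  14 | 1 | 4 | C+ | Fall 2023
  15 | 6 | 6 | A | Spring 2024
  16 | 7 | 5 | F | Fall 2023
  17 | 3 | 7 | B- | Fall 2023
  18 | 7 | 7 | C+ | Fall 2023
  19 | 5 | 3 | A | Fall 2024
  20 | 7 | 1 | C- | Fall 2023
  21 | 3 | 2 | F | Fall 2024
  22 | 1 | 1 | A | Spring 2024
SELECT p.name FROM students p LEFT JOIN enrollments c ON c.student_id = p.id WHERE c.id IS NULL

Execution result:
(no rows)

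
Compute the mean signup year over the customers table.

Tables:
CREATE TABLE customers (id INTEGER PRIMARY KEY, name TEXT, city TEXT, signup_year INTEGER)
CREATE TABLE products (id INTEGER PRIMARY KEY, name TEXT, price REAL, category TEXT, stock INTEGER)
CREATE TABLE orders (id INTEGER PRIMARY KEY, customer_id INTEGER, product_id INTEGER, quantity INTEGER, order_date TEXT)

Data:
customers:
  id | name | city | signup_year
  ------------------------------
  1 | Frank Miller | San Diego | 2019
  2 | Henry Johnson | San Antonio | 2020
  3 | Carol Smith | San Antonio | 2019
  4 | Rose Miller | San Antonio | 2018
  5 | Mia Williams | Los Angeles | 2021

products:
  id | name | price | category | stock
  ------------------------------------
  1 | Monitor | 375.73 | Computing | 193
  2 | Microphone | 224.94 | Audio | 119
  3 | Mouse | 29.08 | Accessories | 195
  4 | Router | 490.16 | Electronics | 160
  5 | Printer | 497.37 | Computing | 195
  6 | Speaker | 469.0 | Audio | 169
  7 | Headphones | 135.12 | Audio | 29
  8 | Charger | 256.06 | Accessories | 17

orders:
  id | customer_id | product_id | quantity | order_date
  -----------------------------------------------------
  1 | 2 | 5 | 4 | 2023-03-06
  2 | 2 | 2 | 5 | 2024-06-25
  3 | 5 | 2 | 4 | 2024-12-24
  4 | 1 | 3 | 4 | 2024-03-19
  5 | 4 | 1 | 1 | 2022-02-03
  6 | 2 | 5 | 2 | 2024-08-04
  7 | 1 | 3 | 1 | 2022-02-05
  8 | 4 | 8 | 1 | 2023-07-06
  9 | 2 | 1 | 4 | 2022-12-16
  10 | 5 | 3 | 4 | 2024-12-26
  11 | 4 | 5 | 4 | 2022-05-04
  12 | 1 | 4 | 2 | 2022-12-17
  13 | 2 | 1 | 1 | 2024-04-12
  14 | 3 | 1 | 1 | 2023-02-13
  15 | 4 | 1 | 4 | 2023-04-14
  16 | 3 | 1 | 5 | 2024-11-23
SELECT AVG(signup_year) FROM customers

Execution result:
2019.40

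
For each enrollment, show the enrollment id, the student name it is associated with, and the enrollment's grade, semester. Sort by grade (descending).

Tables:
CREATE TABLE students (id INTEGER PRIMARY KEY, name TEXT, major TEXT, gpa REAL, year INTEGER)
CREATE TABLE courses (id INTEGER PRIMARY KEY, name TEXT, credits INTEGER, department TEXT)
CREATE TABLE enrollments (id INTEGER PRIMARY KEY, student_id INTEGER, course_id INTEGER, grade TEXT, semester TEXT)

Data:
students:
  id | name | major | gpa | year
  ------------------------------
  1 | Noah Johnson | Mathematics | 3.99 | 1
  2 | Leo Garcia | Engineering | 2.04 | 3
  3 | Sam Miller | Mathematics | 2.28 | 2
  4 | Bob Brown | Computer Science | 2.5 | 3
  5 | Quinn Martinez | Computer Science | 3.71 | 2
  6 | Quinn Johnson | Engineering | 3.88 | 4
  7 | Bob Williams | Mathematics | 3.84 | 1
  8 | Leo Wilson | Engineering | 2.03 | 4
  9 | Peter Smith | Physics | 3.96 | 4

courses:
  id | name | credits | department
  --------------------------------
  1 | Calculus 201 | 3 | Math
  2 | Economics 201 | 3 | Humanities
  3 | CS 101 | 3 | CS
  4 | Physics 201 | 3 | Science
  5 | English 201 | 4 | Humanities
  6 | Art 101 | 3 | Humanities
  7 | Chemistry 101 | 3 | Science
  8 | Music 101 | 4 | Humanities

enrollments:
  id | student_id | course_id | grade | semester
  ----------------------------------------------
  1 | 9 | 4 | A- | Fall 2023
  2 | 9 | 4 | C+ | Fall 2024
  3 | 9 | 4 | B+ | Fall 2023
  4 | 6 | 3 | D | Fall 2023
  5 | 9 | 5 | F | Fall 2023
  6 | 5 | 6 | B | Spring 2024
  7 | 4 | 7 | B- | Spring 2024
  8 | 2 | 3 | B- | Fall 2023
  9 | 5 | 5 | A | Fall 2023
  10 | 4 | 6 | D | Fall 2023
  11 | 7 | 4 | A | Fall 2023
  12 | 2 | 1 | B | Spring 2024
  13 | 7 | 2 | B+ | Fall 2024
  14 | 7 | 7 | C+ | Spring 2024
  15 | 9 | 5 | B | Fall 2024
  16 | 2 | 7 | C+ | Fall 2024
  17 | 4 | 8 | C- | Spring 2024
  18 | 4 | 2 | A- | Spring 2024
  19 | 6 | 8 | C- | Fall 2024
SELECT c.id, p.name AS student, c.grade, c.semester FROM enrollments c JOIN students p ON c.student_id = p.id ORDER BY c.grade DESC

Execution result:
id | student | grade | semester
5 | Peter Smith | F | Fall 2023
4 | Quinn Johnson | D | Fall 2023
10 | Bob Brown | D | Fall 2023
17 | Bob Brown | C- | Spring 2024
19 | Quinn Johnson | C- | Fall 2024
2 | Peter Smith | C+ | Fall 2024
14 | Bob Williams | C+ | Spring 2024
16 | Leo Garcia | C+ | Fall 2024
7 | Bob Brown | B- | Spring 2024
8 | Leo Garcia | B- | Fall 2023
3 | Peter Smith | B+ | Fall 2023
13 | Bob Williams | B+ | Fall 2024
6 | Quinn Martinez | B | Spring 2024
12 | Leo Garcia | B | Spring 2024
15 | Peter Smith | B | Fall 2024
1 | Peter Smith | A- | Fall 2023
18 | Bob Brown | A- | Spring 2024
9 | Quinn Martinez | A | Fall 2023
11 | Bob Williams | A | Fall 2023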